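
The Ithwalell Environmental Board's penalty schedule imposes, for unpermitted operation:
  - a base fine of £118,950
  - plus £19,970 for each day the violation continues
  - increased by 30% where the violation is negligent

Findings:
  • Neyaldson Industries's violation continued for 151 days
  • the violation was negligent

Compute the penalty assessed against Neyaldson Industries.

£4,074,746

Per-day component: 151 × £19,970 = £3,015,470
Base plus per-day: £118,950 + £3,015,470 = £3,134,420
Enhancement: 30% of £3,134,420 = £940,326
Enhanced fine: £3,134,420 + £940,326 = £4,074,746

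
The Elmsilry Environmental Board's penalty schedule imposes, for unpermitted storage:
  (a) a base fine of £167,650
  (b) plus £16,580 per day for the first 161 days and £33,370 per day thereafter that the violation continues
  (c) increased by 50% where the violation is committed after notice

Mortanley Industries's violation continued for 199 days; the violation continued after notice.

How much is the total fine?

£6,157,635

First 161 days: 161 × £16,580 = £2,669,380
Remaining days: (199 − 161) × £33,370 = £1,268,060
Per-day component: £2,669,380 + £1,268,060 = £3,937,440
Base plus per-day: £167,650 + £3,937,440 = £4,105,090
Enhancement: 50% of £4,105,090 = £2,052,545
Enhanced fine: £4,105,090 + £2,052,545 = £6,157,635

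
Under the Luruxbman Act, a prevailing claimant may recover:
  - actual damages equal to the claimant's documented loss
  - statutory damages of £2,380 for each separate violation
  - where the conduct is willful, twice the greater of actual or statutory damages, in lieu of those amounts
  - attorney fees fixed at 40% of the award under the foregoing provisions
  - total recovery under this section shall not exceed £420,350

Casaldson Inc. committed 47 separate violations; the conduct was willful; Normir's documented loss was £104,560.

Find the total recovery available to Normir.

Statutory damages: 47 × £2,380 = £111,860
Greater of actual damages (£104,560) or statutory damages (£111,860): £111,860
Doubled: 2 × £111,860 = £223,720
Attorney fees: 40% of £223,720 = £89,488
Total before cap: £223,720 + £89,488 = £313,208
Cap at £420,350: £313,208 is within the cap, no reduction.

£313,208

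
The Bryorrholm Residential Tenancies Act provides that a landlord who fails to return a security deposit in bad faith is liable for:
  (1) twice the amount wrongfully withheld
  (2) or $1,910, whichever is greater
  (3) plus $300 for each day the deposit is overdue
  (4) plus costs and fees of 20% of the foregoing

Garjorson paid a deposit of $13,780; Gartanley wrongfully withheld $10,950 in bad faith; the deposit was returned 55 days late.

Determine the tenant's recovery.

$46,080

Doubled: 2 × $10,950 = $21,900
Minimum $1,910: $21,900 meets the minimum, no increase.
Late-return penalty: 55 × $300 = $16,500
Damages plus late penalty: $21,900 + $16,500 = $38,400
Costs and fees: 20% of $38,400 = $7,680
Total recovery: $38,400 + $7,680 = $46,080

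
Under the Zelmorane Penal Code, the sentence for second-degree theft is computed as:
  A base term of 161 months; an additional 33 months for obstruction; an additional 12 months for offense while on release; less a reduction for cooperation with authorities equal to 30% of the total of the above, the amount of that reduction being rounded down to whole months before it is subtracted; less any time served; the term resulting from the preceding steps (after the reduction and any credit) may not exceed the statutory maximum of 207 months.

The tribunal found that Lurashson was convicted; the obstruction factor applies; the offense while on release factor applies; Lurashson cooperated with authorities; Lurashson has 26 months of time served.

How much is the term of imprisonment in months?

Obstruction enhancement: +33 months
Offense while on release enhancement: +12 months
Adjusted term: 161 months + 33 months + 12 months = 206 months
Cooperation with authorities reduction: 30% of 206 months = 61 months (rounded down)
After reduction: 206 − 61 = 145 months
Less time served: 145 months − 26 months = 119 months
Cap at 207 months: 119 months is within the cap, no reduction.

119 months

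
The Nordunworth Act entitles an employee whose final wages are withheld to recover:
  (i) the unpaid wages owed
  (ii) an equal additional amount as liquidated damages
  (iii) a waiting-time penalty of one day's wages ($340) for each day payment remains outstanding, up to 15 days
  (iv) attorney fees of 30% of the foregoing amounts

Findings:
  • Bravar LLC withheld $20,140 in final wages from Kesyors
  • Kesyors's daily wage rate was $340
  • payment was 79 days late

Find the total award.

Liquidated damages (equal amount): $20,140
Penalty days: min(79, 15) = 15
Waiting-time penalty: 15 × $340 = $5,100
Subtotal: $20,140 + $20,140 + $5,100 = $45,380
Attorney fees: 30% of $45,380 = $13,614
Total award: $45,380 + $13,614 = $58,994

Total award: $58,994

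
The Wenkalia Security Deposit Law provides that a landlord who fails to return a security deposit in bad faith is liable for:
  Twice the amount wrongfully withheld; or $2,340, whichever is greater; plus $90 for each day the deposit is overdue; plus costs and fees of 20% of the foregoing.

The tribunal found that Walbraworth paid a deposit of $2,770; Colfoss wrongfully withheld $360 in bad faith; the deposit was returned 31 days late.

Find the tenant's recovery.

Doubled: 2 × $360 = $720
Minimum $2,340: $720 is below the minimum → $2,340
Late-return penalty: 31 × $90 = $2,790
Damages plus late penalty: $2,340 + $2,790 = $5,130
Costs and fees: 20% of $5,130 = $1,026
Total recovery: $5,130 + $1,026 = $6,156

Recovery: $6,156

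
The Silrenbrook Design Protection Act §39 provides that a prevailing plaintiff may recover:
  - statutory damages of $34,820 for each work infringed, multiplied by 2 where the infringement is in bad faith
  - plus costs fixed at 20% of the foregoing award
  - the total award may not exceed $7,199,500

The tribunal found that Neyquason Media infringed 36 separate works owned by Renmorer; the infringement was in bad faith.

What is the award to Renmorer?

Statutory damages: 36 × $34,820 = $1,253,520
Doubled: 2 × $1,253,520 = $2,507,040
Costs: 20% of $2,507,040 = $501,408
Award plus costs: $2,507,040 + $501,408 = $3,008,448
Cap at $7,199,500: $3,008,448 is within the cap, no reduction.

Award: $3,008,448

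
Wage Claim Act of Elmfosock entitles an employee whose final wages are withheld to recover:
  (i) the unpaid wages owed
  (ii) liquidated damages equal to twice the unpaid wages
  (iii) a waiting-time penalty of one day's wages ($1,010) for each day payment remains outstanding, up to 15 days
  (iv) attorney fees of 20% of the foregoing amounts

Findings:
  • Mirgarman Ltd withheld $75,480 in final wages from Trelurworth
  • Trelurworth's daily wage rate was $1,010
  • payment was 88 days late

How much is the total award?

Doubled: 2 × $75,480 = $150,960
Penalty days: min(88, 15) = 15
Waiting-time penalty: 15 × $1,010 = $15,150
Subtotal: $75,480 + $150,960 + $15,150 = $241,590
Attorney fees: 20% of $241,590 = $48,318
Total award: $241,590 + $48,318 = $289,908

$289,908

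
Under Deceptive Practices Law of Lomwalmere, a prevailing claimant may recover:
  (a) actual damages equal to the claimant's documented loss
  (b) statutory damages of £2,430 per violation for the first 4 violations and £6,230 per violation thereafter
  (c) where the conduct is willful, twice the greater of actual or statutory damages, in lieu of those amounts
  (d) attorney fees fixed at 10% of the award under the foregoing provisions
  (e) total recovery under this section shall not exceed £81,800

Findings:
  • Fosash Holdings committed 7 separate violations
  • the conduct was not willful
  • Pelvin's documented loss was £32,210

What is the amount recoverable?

First 4 violations: 4 × £2,430 = £9,720
Remaining violations: (7 − 4) × £6,230 = £18,690
Statutory damages: £9,720 + £18,690 = £28,410
Conduct not willful: the in-lieu enhancement does not apply.
Actual plus statutory damages: £32,210 + £28,410 = £60,620
Attorney fees: 10% of £60,620 = £6,062
Total before cap: £60,620 + £6,062 = £66,682
Cap at £81,800: £66,682 is within the cap, no reduction.

£66,682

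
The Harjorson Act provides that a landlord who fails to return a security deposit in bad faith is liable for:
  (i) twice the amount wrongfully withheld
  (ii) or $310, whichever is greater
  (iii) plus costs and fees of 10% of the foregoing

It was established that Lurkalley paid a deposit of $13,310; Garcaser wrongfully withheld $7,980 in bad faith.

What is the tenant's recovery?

$17,556

Doubled: 2 × $7,980 = $15,960
Minimum $310: $15,960 meets the minimum, no increase.
Costs and fees: 10% of $15,960 = $1,596
Total recovery: $15,960 + $1,596 = $17,556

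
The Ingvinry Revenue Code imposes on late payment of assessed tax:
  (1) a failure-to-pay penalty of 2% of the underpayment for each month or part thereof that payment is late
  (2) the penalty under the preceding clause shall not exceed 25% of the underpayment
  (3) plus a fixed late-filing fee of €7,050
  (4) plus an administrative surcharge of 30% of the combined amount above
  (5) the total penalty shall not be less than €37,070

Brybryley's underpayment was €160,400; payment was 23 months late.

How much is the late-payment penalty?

Accrued rate: 2% × 23 = 46%, capped at 25% → 25%
Failure-to-pay penalty: 25% of €160,400 = €40,100
Penalty before surcharge: €40,100 + €7,050 = €47,150
Administrative surcharge: 30% of €47,150 = €14,145
Total penalty: €47,150 + €14,145 = €61,295
Minimum €37,070: €61,295 meets the minimum, no increase.

€61,295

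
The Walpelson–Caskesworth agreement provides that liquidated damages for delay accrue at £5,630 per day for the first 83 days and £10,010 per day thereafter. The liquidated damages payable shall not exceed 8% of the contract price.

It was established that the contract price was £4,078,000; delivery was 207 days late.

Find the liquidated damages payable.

Liquidated damages: £326,240

First 83 days: 83 × £5,630 = £467,290
Remaining days: (207 − 83) × £10,010 = £1,241,240
Accrued per-day damages: £467,290 + £1,241,240 = £1,708,530
Cap: 8% of £4,078,000 = £326,240
Cap at £326,240: £1,708,530 exceeds the cap → £326,240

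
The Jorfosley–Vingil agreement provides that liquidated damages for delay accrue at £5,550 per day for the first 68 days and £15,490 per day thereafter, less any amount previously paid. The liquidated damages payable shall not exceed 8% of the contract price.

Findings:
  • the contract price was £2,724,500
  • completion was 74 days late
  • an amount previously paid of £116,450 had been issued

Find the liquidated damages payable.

First 68 days: 68 × £5,550 = £377,400
Remaining days: (74 − 68) × £15,490 = £92,940
Accrued per-day damages: £377,400 + £92,940 = £470,340
Less amount previously paid: £470,340 − £116,450 = £353,890
Cap: 8% of £2,724,500 = £217,960
Cap at £217,960: £353,890 exceeds the cap → £217,960

Liquidated damages: £217,960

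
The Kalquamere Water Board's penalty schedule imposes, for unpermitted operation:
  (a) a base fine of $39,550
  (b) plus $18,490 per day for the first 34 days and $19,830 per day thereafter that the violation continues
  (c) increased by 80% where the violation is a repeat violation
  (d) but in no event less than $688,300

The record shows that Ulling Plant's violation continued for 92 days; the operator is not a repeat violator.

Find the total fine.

First 34 days: 34 × $18,490 = $628,660
Remaining days: (92 − 34) × $19,830 = $1,150,140
Per-day component: $628,660 + $1,150,140 = $1,778,800
Base plus per-day: $39,550 + $1,778,800 = $1,818,350
The operator is not a repeat violator: no 80% increase.
Minimum $688,300: $1,818,350 meets the minimum, no increase.

$1,818,350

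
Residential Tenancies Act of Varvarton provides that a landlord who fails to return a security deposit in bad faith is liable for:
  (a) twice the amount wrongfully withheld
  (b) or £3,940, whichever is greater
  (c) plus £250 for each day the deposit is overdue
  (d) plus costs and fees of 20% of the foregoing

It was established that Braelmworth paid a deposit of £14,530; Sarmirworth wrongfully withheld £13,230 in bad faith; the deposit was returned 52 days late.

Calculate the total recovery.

Doubled: 2 × £13,230 = £26,460
Minimum £3,940: £26,460 meets the minimum, no increase.
Late-return penalty: 52 × £250 = £13,000
Damages plus late penalty: £26,460 + £13,000 = £39,460
Costs and fees: 20% of £39,460 = £7,892
Total recovery: £39,460 + £7,892 = £47,352

£47,352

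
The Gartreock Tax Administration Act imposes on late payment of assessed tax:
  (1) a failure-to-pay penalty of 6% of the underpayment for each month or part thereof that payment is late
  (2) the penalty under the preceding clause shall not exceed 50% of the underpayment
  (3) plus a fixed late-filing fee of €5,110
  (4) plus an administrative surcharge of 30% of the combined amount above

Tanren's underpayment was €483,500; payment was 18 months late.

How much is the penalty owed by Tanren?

Accrued rate: 6% × 18 = 108%, capped at 50% → 50%
Failure-to-pay penalty: 50% of €483,500 = €241,750
Penalty before surcharge: €241,750 + €5,110 = €246,860
Administrative surcharge: 30% of €246,860 = €74,058
Total penalty: €246,860 + €74,058 = €320,918

Penalty: €320,918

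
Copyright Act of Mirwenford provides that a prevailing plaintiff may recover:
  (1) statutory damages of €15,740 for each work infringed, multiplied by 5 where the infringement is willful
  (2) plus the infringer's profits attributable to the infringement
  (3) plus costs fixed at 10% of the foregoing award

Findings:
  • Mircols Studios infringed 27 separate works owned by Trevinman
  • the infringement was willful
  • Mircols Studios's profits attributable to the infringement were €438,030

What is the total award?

Award: €2,819,223

Statutory damages: 27 × €15,740 = €424,980
Multiplied by 5: 5 × €424,980 = €2,124,900
Combined award: €2,124,900 + €438,030 = €2,562,930
Costs: 10% of €2,562,930 = €256,293
Award plus costs: €2,562,930 + €256,293 = €2,819,223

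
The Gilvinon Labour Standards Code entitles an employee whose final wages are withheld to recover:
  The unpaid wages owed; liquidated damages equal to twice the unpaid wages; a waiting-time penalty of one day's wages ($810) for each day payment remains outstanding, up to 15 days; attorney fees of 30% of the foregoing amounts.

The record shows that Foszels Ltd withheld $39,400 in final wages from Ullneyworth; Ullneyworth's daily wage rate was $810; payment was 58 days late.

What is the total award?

Doubled: 2 × $39,400 = $78,800
Penalty days: min(58, 15) = 15
Waiting-time penalty: 15 × $810 = $12,150
Subtotal: $39,400 + $78,800 + $12,150 = $130,350
Attorney fees: 30% of $130,350 = $39,105
Total award: $130,350 + $39,105 = $169,455

$169,455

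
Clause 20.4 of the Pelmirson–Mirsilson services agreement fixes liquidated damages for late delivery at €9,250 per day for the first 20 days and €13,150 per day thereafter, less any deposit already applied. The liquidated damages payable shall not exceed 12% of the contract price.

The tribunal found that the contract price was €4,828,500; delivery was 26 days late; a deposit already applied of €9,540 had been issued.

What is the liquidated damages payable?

First 20 days: 20 × €9,250 = €185,000
Remaining days: (26 − 20) × €13,150 = €78,900
Accrued per-day damages: €185,000 + €78,900 = €263,900
Less deposit already applied: €263,900 − €9,540 = €254,360
Cap: 12% of €4,828,500 = €579,420
Cap at €579,420: €254,360 is within the cap, no reduction.

Liquidated damages: €254,360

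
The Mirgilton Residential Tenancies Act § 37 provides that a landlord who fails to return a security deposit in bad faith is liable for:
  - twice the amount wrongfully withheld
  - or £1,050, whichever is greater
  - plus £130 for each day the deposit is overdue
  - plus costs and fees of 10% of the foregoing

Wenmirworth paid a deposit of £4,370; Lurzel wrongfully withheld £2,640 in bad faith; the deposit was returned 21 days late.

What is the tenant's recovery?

£8,811

Doubled: 2 × £2,640 = £5,280
Minimum £1,050: £5,280 meets the minimum, no increase.
Late-return penalty: 21 × £130 = £2,730
Damages plus late penalty: £5,280 + £2,730 = £8,010
Costs and fees: 10% of £8,010 = £801
Total recovery: £8,010 + £801 = £8,811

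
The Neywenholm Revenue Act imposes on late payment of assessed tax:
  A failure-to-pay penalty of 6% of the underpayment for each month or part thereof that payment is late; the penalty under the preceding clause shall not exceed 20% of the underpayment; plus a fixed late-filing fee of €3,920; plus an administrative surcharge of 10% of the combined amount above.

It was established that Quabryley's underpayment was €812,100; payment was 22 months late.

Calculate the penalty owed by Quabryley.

€182,974

Accrued rate: 6% × 22 = 132%, capped at 20% → 20%
Failure-to-pay penalty: 20% of €812,100 = €162,420
Penalty before surcharge: €162,420 + €3,920 = €166,340
Administrative surcharge: 10% of €166,340 = €16,634
Total penalty: €166,340 + €16,634 = €182,974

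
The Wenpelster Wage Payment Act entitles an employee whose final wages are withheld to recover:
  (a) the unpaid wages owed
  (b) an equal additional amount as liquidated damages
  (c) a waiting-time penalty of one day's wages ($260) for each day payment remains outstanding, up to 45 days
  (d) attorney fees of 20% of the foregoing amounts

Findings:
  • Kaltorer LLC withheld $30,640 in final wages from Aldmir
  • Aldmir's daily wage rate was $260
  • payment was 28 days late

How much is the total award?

Total award: $82,272

Liquidated damages (equal amount): $30,640
Penalty days: min(28, 45) = 28
Waiting-time penalty: 28 × $260 = $7,280
Subtotal: $30,640 + $30,640 + $7,280 = $68,560
Attorney fees: 20% of $68,560 = $13,712
Total award: $68,560 + $13,712 = $82,272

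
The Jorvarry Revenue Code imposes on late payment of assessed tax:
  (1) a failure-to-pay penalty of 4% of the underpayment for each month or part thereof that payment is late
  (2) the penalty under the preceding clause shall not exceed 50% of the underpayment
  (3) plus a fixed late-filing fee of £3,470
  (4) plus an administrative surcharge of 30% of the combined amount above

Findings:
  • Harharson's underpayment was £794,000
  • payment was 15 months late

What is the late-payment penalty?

£520,611

Accrued rate: 4% × 15 = 60%, capped at 50% → 50%
Failure-to-pay penalty: 50% of £794,000 = £397,000
Penalty before surcharge: £397,000 + £3,470 = £400,470
Administrative surcharge: 30% of £400,470 = £120,141
Total penalty: £400,470 + £120,141 = £520,611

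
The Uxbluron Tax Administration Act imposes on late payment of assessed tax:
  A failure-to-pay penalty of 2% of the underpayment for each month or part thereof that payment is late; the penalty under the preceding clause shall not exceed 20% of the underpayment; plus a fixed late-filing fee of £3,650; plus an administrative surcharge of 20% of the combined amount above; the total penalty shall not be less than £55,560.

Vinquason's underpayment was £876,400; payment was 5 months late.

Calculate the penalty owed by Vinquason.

Accrued rate: 2% × 5 = 10%, capped at 20% → 10%
Failure-to-pay penalty: 10% of £876,400 = £87,640
Penalty before surcharge: £87,640 + £3,650 = £91,290
Administrative surcharge: 20% of £91,290 = £18,258
Total penalty: £91,290 + £18,258 = £109,548
Minimum £55,560: £109,548 meets the minimum, no increase.

£109,548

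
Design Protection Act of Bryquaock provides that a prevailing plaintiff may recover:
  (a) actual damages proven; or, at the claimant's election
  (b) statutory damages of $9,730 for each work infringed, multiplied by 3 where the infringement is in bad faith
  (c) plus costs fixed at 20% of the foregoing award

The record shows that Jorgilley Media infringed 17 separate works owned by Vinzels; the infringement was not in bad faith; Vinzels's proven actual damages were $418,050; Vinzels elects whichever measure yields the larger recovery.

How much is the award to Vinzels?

Statutory damages: 17 × $9,730 = $165,410
Infringement not in bad faith: no ×3 enhancement.
Greater of actual damages ($418,050) or statutory damages ($165,410): $418,050
Costs: 20% of $418,050 = $83,610
Award plus costs: $418,050 + $83,610 = $501,660

Award: $501,660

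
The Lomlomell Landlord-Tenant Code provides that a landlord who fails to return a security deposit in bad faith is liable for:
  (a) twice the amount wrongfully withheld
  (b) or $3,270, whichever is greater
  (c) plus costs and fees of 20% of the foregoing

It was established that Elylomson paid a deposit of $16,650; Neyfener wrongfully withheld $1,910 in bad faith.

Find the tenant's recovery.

Doubled: 2 × $1,910 = $3,820
Minimum $3,270: $3,820 meets the minimum, no increase.
Costs and fees: 20% of $3,820 = $764
Total recovery: $3,820 + $764 = $4,584

Recovery: $4,584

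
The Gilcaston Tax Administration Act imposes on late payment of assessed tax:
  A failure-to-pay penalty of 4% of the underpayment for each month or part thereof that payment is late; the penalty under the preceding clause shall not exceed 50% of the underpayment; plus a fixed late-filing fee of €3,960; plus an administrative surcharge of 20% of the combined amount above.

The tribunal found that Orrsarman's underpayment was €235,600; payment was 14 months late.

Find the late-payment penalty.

Penalty: €146,112

Accrued rate: 4% × 14 = 56%, capped at 50% → 50%
Failure-to-pay penalty: 50% of €235,600 = €117,800
Penalty before surcharge: €117,800 + €3,960 = €121,760
Administrative surcharge: 20% of €121,760 = €24,352
Total penalty: €121,760 + €24,352 = €146,112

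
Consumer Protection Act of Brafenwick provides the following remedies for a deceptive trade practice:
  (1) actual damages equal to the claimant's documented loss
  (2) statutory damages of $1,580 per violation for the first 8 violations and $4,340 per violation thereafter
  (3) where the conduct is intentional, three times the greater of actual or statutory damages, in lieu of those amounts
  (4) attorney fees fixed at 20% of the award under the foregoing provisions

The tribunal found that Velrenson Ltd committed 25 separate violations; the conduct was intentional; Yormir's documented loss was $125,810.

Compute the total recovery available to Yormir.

First 8 violations: 8 × $1,580 = $12,640
Remaining violations: (25 − 8) × $4,340 = $73,780
Statutory damages: $12,640 + $73,780 = $86,420
Greater of actual damages ($125,810) or statutory damages ($86,420): $125,810
Trebled: 3 × $125,810 = $377,430
Attorney fees: 20% of $377,430 = $75,486
Total recovery: $377,430 + $75,486 = $452,916

$452,916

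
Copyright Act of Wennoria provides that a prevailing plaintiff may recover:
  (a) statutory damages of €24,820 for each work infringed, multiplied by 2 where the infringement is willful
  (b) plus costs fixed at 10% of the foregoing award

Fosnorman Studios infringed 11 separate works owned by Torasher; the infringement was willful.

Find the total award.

Statutory damages: 11 × €24,820 = €273,020
Doubled: 2 × €273,020 = €546,040
Costs: 10% of €546,040 = €54,604
Award plus costs: €546,040 + €54,604 = €600,644

Award: €600,644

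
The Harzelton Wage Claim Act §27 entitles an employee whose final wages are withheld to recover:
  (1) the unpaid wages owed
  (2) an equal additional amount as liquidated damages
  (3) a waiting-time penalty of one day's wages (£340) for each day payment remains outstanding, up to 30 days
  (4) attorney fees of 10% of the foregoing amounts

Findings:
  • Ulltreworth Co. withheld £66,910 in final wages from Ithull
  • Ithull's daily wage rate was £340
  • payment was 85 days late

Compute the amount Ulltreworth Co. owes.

Total award: £158,422

Liquidated damages (equal amount): £66,910
Penalty days: min(85, 30) = 30
Waiting-time penalty: 30 × £340 = £10,200
Subtotal: £66,910 + £66,910 + £10,200 = £144,020
Attorney fees: 10% of £144,020 = £14,402
Total award: £144,020 + £14,402 = £158,422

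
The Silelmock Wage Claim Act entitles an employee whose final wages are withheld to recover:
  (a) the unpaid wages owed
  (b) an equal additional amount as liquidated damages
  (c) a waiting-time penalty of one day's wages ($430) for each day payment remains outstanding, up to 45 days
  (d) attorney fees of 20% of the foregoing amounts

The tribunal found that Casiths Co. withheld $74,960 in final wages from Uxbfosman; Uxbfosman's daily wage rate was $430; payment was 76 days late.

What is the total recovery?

Liquidated damages (equal amount): $74,960
Penalty days: min(76, 45) = 45
Waiting-time penalty: 45 × $430 = $19,350
Subtotal: $74,960 + $74,960 + $19,350 = $169,270
Attorney fees: 20% of $169,270 = $33,854
Total award: $169,270 + $33,854 = $203,124

Total award: $203,124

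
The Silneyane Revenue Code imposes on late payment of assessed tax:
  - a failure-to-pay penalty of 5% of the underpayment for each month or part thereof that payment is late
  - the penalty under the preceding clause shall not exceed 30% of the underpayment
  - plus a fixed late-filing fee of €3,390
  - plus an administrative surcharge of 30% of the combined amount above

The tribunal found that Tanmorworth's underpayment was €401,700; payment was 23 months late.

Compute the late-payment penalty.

€161,070

Accrued rate: 5% × 23 = 115%, capped at 30% → 30%
Failure-to-pay penalty: 30% of €401,700 = €120,510
Penalty before surcharge: €120,510 + €3,390 = €123,900
Administrative surcharge: 30% of €123,900 = €37,170
Total penalty: €123,900 + €37,170 = €161,070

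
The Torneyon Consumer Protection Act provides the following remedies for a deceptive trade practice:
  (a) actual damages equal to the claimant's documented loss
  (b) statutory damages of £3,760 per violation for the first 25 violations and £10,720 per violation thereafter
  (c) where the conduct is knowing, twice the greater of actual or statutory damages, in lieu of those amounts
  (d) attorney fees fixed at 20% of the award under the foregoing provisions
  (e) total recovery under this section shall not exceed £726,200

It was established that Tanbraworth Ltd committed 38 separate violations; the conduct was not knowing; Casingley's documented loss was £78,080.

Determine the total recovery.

First 25 violations: 25 × £3,760 = £94,000
Remaining violations: (38 − 25) × £10,720 = £139,360
Statutory damages: £94,000 + £139,360 = £233,360
Conduct not knowing: the in-lieu enhancement does not apply.
Actual plus statutory damages: £78,080 + £233,360 = £311,440
Attorney fees: 20% of £311,440 = £62,288
Total before cap: £311,440 + £62,288 = £373,728
Cap at £726,200: £373,728 is within the cap, no reduction.

£373,728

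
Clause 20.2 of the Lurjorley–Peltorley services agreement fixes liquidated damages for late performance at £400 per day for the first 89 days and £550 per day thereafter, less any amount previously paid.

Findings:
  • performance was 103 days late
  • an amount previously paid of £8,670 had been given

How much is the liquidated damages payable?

£34,630

First 89 days: 89 × £400 = £35,600
Remaining days: (103 − 89) × £550 = £7,700
Accrued per-day damages: £35,600 + £7,700 = £43,300
Less amount previously paid: £43,300 − £8,670 = £34,630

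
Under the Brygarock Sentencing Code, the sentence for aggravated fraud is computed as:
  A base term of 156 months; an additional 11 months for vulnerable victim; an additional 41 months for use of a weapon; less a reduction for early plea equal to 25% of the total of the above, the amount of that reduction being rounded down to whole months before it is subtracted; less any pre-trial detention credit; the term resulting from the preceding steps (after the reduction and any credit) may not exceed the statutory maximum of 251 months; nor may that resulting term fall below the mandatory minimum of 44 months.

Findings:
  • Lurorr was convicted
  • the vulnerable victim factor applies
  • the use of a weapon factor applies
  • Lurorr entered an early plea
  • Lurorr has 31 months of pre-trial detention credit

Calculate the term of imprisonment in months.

Sentence: 125 months

Vulnerable victim enhancement: +11 months
Use of a weapon enhancement: +41 months
Adjusted term: 156 months + 11 months + 41 months = 208 months
Early plea reduction: 25% of 208 months = 52 months (rounded down)
After reduction: 208 − 52 = 156 months
Less pre-trial detention credit: 156 months − 31 months = 125 months
Cap at 251 months: 125 months is within the cap, no reduction.
Minimum 44 months: 125 months meets the minimum, no increase.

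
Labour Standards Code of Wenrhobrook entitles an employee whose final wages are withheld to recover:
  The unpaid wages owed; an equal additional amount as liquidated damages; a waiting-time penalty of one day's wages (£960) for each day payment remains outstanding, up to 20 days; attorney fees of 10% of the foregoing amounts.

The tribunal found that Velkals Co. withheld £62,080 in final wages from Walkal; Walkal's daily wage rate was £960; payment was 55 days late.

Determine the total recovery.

Liquidated damages (equal amount): £62,080
Penalty days: min(55, 20) = 20
Waiting-time penalty: 20 × £960 = £19,200
Subtotal: £62,080 + £62,080 + £19,200 = £143,360
Attorney fees: 10% of £143,360 = £14,336
Total award: £143,360 + £14,336 = £157,696

£157,696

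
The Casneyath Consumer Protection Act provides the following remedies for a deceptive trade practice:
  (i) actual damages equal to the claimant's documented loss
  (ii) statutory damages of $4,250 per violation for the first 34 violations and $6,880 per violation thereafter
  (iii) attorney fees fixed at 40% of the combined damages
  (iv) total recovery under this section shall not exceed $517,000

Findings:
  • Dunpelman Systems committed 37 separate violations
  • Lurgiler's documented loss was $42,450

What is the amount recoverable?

$290,626

First 34 violations: 34 × $4,250 = $144,500
Remaining violations: (37 − 34) × $6,880 = $20,640
Statutory damages: $144,500 + $20,640 = $165,140
Combined damages: $42,450 + $165,140 = $207,590
Attorney fees: 40% of $207,590 = $83,036
Total before cap: $207,590 + $83,036 = $290,626
Cap at $517,000: $290,626 is within the cap, no reduction.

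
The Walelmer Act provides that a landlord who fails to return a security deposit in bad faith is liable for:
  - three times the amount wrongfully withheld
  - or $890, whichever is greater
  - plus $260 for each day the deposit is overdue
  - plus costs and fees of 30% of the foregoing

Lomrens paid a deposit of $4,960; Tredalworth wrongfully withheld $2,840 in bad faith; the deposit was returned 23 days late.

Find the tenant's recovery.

$18,850

Trebled: 3 × $2,840 = $8,520
Minimum $890: $8,520 meets the minimum, no increase.
Late-return penalty: 23 × $260 = $5,980
Damages plus late penalty: $8,520 + $5,980 = $14,500
Costs and fees: 30% of $14,500 = $4,350
Total recovery: $14,500 + $4,350 = $18,850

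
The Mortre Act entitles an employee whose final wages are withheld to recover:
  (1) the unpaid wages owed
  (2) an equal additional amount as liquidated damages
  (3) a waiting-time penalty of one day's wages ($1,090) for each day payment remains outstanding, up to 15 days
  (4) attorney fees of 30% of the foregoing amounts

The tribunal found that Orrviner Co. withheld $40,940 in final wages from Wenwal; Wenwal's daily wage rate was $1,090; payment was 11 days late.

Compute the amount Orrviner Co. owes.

Liquidated damages (equal amount): $40,940
Penalty days: min(11, 15) = 11
Waiting-time penalty: 11 × $1,090 = $11,990
Subtotal: $40,940 + $40,940 + $11,990 = $93,870
Attorney fees: 30% of $93,870 = $28,161
Total award: $93,870 + $28,161 = $122,031

$122,031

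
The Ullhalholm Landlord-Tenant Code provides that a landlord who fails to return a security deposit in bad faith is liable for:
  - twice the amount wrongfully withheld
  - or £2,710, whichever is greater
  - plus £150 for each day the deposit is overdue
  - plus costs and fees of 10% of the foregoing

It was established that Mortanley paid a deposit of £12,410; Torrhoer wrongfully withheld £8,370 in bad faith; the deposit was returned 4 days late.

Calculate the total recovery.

Doubled: 2 × £8,370 = £16,740
Minimum £2,710: £16,740 meets the minimum, no increase.
Late-return penalty: 4 × £150 = £600
Damages plus late penalty: £16,740 + £600 = £17,340
Costs and fees: 10% of £17,340 = £1,734
Total recovery: £17,340 + £1,734 = £19,074

£19,074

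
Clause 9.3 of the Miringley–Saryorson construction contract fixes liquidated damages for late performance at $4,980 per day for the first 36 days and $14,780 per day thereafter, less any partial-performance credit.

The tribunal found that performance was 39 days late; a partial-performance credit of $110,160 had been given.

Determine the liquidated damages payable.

$113,460

First 36 days: 36 × $4,980 = $179,280
Remaining days: (39 − 36) × $14,780 = $44,340
Accrued per-day damages: $179,280 + $44,340 = $223,620
Less partial-performance credit: $223,620 − $110,160 = $113,460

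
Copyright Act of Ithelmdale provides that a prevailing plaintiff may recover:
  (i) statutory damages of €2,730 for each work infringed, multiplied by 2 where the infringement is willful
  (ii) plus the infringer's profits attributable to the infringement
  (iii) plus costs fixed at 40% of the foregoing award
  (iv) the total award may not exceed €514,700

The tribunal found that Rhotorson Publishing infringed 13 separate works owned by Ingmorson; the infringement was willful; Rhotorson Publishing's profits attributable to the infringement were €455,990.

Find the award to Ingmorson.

€514,700

Statutory damages: 13 × €2,730 = €35,490
Doubled: 2 × €35,490 = €70,980
Combined award: €70,980 + €455,990 = €526,970
Costs: 40% of €526,970 = €210,788
Award plus costs: €526,970 + €210,788 = €737,758
Cap at €514,700: €737,758 exceeds the cap → €514,700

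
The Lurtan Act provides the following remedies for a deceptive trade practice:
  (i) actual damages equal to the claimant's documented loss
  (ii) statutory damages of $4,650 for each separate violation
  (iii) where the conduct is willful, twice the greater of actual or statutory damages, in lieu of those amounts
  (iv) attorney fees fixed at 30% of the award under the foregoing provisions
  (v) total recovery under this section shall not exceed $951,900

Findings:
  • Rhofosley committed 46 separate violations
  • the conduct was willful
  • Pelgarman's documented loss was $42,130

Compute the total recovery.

Total recovery: $556,140

Statutory damages: 46 × $4,650 = $213,900
Greater of actual damages ($42,130) or statutory damages ($213,900): $213,900
Doubled: 2 × $213,900 = $427,800
Attorney fees: 30% of $427,800 = $128,340
Total before cap: $427,800 + $128,340 = $556,140
Cap at $951,900: $556,140 is within the cap, no reduction.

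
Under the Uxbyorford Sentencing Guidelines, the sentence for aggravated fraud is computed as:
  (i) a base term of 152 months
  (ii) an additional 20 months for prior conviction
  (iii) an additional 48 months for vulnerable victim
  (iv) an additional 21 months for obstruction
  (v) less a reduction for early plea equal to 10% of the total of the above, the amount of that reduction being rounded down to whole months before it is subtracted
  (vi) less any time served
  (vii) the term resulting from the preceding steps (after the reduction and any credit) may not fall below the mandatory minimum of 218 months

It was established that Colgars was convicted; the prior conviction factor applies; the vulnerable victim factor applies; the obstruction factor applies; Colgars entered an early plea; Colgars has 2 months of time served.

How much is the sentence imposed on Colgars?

218 months

Prior conviction enhancement: +20 months
Vulnerable victim enhancement: +48 months
Obstruction enhancement: +21 months
Adjusted term: 152 months + 20 months + 48 months + 21 months = 241 months
Early plea reduction: 10% of 241 months = 24 months (rounded down)
After reduction: 241 − 24 = 217 months
Less time served: 217 months − 2 months = 215 months
Minimum 218 months: 215 months is below the minimum → 218 months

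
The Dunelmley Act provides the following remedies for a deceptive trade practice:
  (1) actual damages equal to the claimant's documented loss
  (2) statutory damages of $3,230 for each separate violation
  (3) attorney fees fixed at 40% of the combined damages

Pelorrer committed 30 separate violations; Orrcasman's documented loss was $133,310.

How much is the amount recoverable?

Statutory damages: 30 × $3,230 = $96,900
Combined damages: $133,310 + $96,900 = $230,210
Attorney fees: 40% of $230,210 = $92,084
Total recovery: $230,210 + $92,084 = $322,294

$322,294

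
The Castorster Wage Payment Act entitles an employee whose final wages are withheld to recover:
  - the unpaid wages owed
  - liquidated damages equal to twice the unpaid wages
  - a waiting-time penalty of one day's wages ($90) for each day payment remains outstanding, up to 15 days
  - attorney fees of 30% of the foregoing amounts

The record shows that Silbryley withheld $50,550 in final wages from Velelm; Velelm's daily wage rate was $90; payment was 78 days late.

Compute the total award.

Doubled: 2 × $50,550 = $101,100
Penalty days: min(78, 15) = 15
Waiting-time penalty: 15 × $90 = $1,350
Subtotal: $50,550 + $101,100 + $1,350 = $153,000
Attorney fees: 30% of $153,000 = $45,900
Total award: $153,000 + $45,900 = $198,900

$198,900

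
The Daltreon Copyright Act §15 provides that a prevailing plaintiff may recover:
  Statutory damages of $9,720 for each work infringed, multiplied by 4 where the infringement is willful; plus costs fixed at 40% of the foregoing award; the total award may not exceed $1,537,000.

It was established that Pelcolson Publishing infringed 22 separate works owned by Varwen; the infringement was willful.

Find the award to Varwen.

$1,197,504

Statutory damages: 22 × $9,720 = $213,840
Multiplied by 4: 4 × $213,840 = $855,360
Costs: 40% of $855,360 = $342,144
Award plus costs: $855,360 + $342,144 = $1,197,504
Cap at $1,537,000: $1,197,504 is within the cap, no reduction.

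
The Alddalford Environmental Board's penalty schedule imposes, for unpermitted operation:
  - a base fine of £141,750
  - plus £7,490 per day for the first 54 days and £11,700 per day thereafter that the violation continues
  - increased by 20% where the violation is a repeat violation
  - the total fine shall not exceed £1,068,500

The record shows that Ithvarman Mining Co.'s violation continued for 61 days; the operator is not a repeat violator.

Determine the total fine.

First 54 days: 54 × £7,490 = £404,460
Remaining days: (61 − 54) × £11,700 = £81,900
Per-day component: £404,460 + £81,900 = £486,360
Base plus per-day: £141,750 + £486,360 = £628,110
The operator is not a repeat violator: no 20% increase.
Cap at £1,068,500: £628,110 is within the cap, no reduction.

Civil penalty: £628,110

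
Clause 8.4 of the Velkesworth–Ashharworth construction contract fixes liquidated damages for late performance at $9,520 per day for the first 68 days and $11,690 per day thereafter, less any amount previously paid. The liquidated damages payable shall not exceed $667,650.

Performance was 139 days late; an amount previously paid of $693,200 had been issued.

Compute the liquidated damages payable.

First 68 days: 68 × $9,520 = $647,360
Remaining days: (139 − 68) × $11,690 = $829,990
Accrued per-day damages: $647,360 + $829,990 = $1,477,350
Less amount previously paid: $1,477,350 − $693,200 = $784,150
Cap at $667,650: $784,150 exceeds the cap → $667,650

$667,650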